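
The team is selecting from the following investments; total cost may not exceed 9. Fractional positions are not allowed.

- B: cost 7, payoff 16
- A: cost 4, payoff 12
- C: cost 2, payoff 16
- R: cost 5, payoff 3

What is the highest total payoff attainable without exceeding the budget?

32

Allowing fractional choices, the relaxed optimum would be about 34.9, but investments are indivisible.
A + C: cost 4 + 2 = 6 ≤ 9, payoff 12 + 16 = 28.
B + C: cost 7 + 2 = 9 ≤ 9, payoff 16 + 16 = 32.
Best is B and C with total payoff 32.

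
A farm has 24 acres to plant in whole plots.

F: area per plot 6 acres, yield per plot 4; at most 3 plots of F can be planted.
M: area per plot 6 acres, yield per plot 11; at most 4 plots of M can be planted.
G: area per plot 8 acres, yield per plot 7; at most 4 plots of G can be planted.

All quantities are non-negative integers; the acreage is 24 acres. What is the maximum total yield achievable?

M has the best ratio (11/6); taking only M gives at most 4×11 = 44 (stopped by the area limit).
Optimal: 4×M: area 24 ≤ 24, yield 4·11 = 44.

44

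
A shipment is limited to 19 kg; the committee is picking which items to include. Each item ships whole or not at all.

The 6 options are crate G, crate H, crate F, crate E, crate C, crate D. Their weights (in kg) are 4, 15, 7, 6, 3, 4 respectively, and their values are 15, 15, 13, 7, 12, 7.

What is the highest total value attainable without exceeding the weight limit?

Allowing fractional choices, the relaxed optimum would be about 48.2, but items are indivisible.
crate G + crate E + crate C + crate D: weight 4 + 6 + 3 + 4 = 17 ≤ 19, value 15 + 7 + 12 + 7 = 41.
crate G + crate F + crate C: weight 4 + 7 + 3 = 14 ≤ 19, value 15 + 13 + 12 = 40.
crate G + crate F + crate C + crate D: weight 4 + 7 + 3 + 4 = 18 ≤ 19, value 15 + 13 + 12 + 7 = 47.
Best is crate G, crate F, crate C, and crate D with total value 47.

47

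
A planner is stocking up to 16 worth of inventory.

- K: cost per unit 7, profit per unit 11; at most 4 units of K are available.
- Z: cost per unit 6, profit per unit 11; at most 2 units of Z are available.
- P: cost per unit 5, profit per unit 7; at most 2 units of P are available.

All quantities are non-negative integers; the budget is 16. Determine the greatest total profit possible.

Take 1×Z and 2×P: cost 16 ≤ 16, profit 1·11 + 2·7 = 25.
No other integer combination yields more.

25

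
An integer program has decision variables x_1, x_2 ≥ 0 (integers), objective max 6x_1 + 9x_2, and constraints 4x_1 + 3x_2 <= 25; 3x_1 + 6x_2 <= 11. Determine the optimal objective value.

Relaxing integrality, the LP optimum is 22.00 at (x_1,x_2) = (3.67, 0), which is not an integer point.
(x_1,x_2)=(3,0) is feasible, giving 18.
(x_1,x_2)=(2,0) is feasible, giving 12.
The best lattice point is (3,0), giving 18.

18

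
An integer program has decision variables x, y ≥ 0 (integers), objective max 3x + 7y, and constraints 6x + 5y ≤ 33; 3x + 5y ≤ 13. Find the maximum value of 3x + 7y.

17

Relaxing integrality, the LP optimum is 18.20 at (x,y) = (0, 2.6), which is not an integer point.
(x,y)=(1,2): 6·1+5·2=16≤33, 3·1+5·2=13≤13, objective 17.
(x,y)=(0,2): 6·0+5·2=10≤33, 3·0+5·2=10≤13, objective 14.
(x,y)=(2,1): 6·2+5·1=17≤33, 3·2+5·1=11≤13, objective 13.
The best lattice point is (1,2), giving 17.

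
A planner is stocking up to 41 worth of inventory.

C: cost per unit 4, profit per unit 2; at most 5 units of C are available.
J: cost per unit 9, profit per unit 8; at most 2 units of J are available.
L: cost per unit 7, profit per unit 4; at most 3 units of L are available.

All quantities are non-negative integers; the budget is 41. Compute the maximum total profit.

J has the best ratio (8/9); taking only J gives at most 2×8 = 16 (stopped by the supply cap of 2).
Mixing does better — 2×J and 3×L: cost 39 ≤ 41, profit 2·8 + 3·4 = 28.

28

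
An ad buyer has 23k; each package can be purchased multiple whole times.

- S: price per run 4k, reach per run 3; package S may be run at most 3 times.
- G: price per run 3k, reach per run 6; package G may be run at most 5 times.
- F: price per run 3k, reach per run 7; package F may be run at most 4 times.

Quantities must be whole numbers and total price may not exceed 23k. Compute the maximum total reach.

46

F has the best ratio (7/3); taking only F gives at most 4×7 = 28 (stopped by the supply cap of 4).
Mixing does better — 3×G and 4×F: price 21 ≤ 23, reach 3·6 + 4·7 = 46.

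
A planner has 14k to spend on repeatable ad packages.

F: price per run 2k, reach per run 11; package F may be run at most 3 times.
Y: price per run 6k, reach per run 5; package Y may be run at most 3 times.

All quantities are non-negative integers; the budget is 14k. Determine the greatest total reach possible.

38

3×F and 1×Y: price 12 ≤ 14, reach 3·11 + 1·5 = 38.
3×F: price 6 ≤ 14, reach 3·11 = 33.
Best is 38.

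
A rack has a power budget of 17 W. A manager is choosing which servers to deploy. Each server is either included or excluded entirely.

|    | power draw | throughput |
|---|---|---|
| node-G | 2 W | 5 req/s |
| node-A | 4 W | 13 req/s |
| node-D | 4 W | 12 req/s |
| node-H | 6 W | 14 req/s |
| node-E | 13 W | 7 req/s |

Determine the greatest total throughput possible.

Allowing fractional choices, the relaxed optimum would be about 44.5, but servers are indivisible.
node-G + node-A + node-D + node-H: power draw 2 + 4 + 4 + 6 = 16 ≤ 17, throughput 5 + 13 + 12 + 14 = 44.
node-G + node-A + node-H: power draw 2 + 4 + 6 = 12 ≤ 17, throughput 5 + 13 + 14 = 32.
node-A + node-D + node-H: power draw 4 + 4 + 6 = 14 ≤ 17, throughput 13 + 12 + 14 = 39.
Best is node-G, node-A, node-D, and node-H with total throughput 44.

44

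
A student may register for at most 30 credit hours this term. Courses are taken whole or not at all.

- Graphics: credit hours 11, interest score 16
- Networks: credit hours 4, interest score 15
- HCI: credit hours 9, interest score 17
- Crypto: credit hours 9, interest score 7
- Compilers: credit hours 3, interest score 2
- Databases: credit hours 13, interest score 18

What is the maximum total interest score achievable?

Allowing fractional choices, the relaxed optimum would be about 56.3, but courses are indivisible.
Networks + HCI + Databases: credit hours 4 + 9 + 13 = 26 ≤ 30, interest score 15 + 17 + 18 = 50.
Networks + HCI + Compilers + Databases: credit hours 4 + 9 + 3 + 13 = 29 ≤ 30, interest score 15 + 17 + 2 + 18 = 52.
Graphics + Networks + HCI + Compilers: credit hours 11 + 4 + 9 + 3 = 27 ≤ 30, interest score 16 + 15 + 17 + 2 = 50.
Best is Networks, HCI, Compilers, and Databases with total interest score 52.

52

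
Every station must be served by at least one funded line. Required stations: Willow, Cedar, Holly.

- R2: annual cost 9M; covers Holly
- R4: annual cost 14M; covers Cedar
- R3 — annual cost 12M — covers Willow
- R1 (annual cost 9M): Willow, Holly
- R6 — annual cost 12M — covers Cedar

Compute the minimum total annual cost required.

21

This is a weighted set-cover instance.
Choose R1 and R6: together they cover Willow, Cedar, Holly — every station.
Total annual cost: 9 + 12 = 21.
No cover costs less than 21.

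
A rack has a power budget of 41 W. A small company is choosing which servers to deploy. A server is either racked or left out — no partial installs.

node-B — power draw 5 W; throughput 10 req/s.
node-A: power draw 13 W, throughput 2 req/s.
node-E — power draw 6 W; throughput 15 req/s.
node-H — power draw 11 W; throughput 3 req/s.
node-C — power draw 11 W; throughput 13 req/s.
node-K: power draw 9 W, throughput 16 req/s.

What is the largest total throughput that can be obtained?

Allowing fractional choices, the relaxed optimum would be about 56.7, but servers are indivisible.
node-A + node-E + node-C + node-K: power draw 13 + 6 + 11 + 9 = 39 ≤ 41, throughput 2 + 15 + 13 + 16 = 46.
node-E + node-H + node-C + node-K: power draw 6 + 11 + 11 + 9 = 37 ≤ 41, throughput 15 + 3 + 13 + 16 = 47.
node-B + node-E + node-C + node-K: power draw 5 + 6 + 11 + 9 = 31 ≤ 41, throughput 10 + 15 + 13 + 16 = 54.
Best is node-B, node-E, node-C, and node-K with total throughput 54.

54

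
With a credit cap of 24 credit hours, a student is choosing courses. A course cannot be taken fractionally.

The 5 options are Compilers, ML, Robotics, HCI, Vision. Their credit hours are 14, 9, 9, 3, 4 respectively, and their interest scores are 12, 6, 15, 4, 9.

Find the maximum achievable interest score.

30

This is a 0-1 knapsack instance.
Take ML, Robotics, and Vision: credit hours 9 + 9 + 4 = 22 ≤ 24, interest score 6 + 15 + 9 = 30.
No other feasible combination does better.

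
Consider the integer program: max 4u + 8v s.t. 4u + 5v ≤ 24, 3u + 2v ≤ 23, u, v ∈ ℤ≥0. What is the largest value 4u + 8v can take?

36

(u,v)=(1,4): 4·1+5·4=24≤24, 3·1+2·4=11≤23, objective 36.
(u,v)=(0,4): 4·0+5·4=20≤24, 3·0+2·4=8≤23, objective 32.
(u,v)=(2,3): 4·2+5·3=23≤24, 3·2+2·3=12≤23, objective 32.
No feasible integer point exceeds 36.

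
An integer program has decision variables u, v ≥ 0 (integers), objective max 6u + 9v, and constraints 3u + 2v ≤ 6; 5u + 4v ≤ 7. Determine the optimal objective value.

9

Relaxing integrality, the LP optimum is 15.75 at (u,v) = (0, 1.75), which is not an integer point.
(u,v)=(0,1): 3·0+2·1=2≤6, 5·0+4·1=4≤7, objective 9.
(u,v)=(1,0): 3·1+2·0=3≤6, 5·1+4·0=5≤7, objective 6.
(u,v)=(0,0): 3·0+2·0=0≤6, 5·0+4·0=0≤7, objective 0.
Maximum is 9 at (u,v)=(0,1).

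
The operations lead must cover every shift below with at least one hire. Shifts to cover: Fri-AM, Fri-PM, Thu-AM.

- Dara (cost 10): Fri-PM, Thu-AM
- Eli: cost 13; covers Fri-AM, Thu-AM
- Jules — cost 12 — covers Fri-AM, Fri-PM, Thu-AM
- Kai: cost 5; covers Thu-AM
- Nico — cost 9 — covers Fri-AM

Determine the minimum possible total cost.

12

This is an integer covering problem.
Jules alone covers Fri-AM, Fri-PM, Thu-AM — every shift.
Total cost: 12.
No cover costs less than 12.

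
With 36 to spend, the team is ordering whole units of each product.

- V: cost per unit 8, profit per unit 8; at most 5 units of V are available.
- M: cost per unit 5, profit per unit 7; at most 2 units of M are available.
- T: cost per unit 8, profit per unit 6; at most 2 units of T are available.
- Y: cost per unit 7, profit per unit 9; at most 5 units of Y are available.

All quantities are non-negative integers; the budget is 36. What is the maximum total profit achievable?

45

M has the best ratio (7/5); taking only M gives at most 2×7 = 14 (stopped by the supply cap of 2).
Mixing does better — 5×Y: cost 35 ≤ 36, profit 5·9 = 45.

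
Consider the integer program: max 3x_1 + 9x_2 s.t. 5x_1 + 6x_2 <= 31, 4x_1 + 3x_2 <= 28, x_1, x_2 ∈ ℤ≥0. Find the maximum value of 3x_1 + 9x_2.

45

(x_1,x_2)=(0,5) is feasible, giving 45.
(x_1,x_2)=(1,4) is feasible, giving 39.
Maximum is 45 at (x_1,x_2)=(0,5).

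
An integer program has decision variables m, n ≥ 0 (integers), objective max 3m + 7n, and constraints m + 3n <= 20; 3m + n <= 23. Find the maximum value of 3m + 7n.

(m,n)=(5,5): 1·5+3·5=20≤20, 3·5+1·5=20≤23, objective 50.
(m,n)=(4,5): 1·4+3·5=19≤20, 3·4+1·5=17≤23, objective 47.
Maximum is 50 at (m,n)=(5,5).

50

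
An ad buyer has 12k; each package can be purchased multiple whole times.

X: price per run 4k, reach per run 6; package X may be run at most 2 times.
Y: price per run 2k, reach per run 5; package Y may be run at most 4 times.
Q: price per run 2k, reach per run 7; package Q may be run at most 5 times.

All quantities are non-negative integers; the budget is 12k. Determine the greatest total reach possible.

This is a bounded integer knapsack.
Take 1×Y and 5×Q: price 12 ≤ 12, reach 1·5 + 5·7 = 40.
Q has the best ratio (7/2) and is taken to its limit of 5; remaining capacity is filled optimally with the others.

40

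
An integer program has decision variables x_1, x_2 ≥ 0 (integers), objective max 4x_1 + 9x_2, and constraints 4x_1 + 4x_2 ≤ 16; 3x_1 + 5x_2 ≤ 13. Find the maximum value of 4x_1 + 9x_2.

22

Relaxing integrality, the LP optimum is 23.40 at (x_1,x_2) = (0, 2.6), which is not an integer point.
(x_1,x_2)=(1,2): 4·1+4·2=12≤16, 3·1+5·2=13≤13, objective 22.
(x_1,x_2)=(0,2): 4·0+4·2=8≤16, 3·0+5·2=10≤13, objective 18.
(x_1,x_2)=(2,1): 4·2+4·1=12≤16, 3·2+5·1=11≤13, objective 17.
Maximum is 22 at (x_1,x_2)=(1,2).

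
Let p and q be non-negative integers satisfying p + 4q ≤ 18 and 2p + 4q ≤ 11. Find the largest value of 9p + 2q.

(p,q)=(5,0): 1·5+4·0=5≤18, 2·5+4·0=10≤11, objective 45.
(p,q)=(4,0): 1·4+4·0=4≤18, 2·4+4·0=8≤11, objective 36.
Maximum is 45 at (p,q)=(5,0).

45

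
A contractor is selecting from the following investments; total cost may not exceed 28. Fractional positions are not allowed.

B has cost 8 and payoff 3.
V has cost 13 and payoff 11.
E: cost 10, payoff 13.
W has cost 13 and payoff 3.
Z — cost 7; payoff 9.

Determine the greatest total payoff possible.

25

Allowing fractional choices, the relaxed optimum would be about 31.3, but investments are indivisible.
B + E + Z: cost 8 + 10 + 7 = 25 ≤ 28, payoff 3 + 13 + 9 = 25.
V + E: cost 13 + 10 = 23 ≤ 28, payoff 11 + 13 = 24.
Best is B, E, and Z with total payoff 25.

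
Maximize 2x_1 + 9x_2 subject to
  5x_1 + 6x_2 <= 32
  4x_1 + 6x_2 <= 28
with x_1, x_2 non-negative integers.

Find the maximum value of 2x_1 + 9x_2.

Relaxing integrality, the LP optimum is 42.00 at (x_1,x_2) = (0, 4.67), which is not an integer point.
(x_1,x_2)=(1,4): 5·1+6·4=29≤32, 4·1+6·4=28≤28, objective 38.
(x_1,x_2)=(0,4): 5·0+6·4=24≤32, 4·0+6·4=24≤28, objective 36.
(x_1,x_2)=(2,3): 5·2+6·3=28≤32, 4·2+6·3=26≤28, objective 31.
Maximum is 38 at (x_1,x_2)=(1,4).

38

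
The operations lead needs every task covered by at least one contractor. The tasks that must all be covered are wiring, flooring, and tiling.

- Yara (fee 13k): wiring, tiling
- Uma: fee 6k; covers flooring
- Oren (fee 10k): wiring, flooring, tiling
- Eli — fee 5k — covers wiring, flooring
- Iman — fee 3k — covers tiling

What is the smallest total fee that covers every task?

This is a weighted set-cover instance.
Choose Eli and Iman: together they cover wiring, flooring, tiling — every task.
Total fee: 5 + 3 = 8.
No cover costs less than 8.

8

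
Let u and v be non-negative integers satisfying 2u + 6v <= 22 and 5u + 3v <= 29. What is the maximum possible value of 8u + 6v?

Relaxing integrality, the LP optimum is 49.00 at (u,v) = (4.5, 2.17), which is not an integer point.
(u,v)=(5,1): 2·5+6·1=16≤22, 5·5+3·1=28≤29, objective 46.
(u,v)=(4,2): 2·4+6·2=20≤22, 5·4+3·2=26≤29, objective 44.
(u,v)=(5,0): 2·5+6·0=10≤22, 5·5+3·0=25≤29, objective 40.
Maximum is 46 at (u,v)=(5,1).

46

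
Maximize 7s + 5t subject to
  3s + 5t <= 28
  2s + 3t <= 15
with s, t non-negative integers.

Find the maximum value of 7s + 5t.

49

Relaxing integrality, the LP optimum is 52.50 at (s,t) = (7.5, 0), which is not an integer point.
(s,t)=(7,0) is feasible, giving 49.
(s,t)=(6,1) is feasible, giving 47.
(s,t)=(6,0) is feasible, giving 42.
The best lattice point is (7,0), giving 49.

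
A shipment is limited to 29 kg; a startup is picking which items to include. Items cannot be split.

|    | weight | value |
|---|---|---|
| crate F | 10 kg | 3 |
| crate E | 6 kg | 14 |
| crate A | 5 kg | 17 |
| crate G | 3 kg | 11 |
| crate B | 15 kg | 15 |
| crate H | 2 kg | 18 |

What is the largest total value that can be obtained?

Take crate E, crate A, crate B, and crate H: weight 6 + 5 + 15 + 2 = 28 ≤ 29, value 14 + 17 + 15 + 18 = 64.
No other feasible combination does better.

64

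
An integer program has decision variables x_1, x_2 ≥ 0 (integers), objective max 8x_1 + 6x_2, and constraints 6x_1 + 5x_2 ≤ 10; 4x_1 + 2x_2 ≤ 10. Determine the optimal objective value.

12

Relaxing integrality, the LP optimum is 13.33 at (x_1,x_2) = (1.67, 0), which is not an integer point.
(x_1,x_2)=(0,2): 6·0+5·2=10≤10, 4·0+2·2=4≤10, objective 12.
(x_1,x_2)=(1,0): 6·1+5·0=6≤10, 4·1+2·0=4≤10, objective 8.
Maximum is 12 at (x_1,x_2)=(0,2).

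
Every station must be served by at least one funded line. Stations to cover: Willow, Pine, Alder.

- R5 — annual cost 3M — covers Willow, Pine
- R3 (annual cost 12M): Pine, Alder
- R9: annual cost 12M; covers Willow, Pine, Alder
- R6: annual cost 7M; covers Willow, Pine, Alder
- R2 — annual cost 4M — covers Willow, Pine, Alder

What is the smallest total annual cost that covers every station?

4

R2 alone covers Willow, Pine, Alder — every station.
Total annual cost: 4.
No cover costs less than 4.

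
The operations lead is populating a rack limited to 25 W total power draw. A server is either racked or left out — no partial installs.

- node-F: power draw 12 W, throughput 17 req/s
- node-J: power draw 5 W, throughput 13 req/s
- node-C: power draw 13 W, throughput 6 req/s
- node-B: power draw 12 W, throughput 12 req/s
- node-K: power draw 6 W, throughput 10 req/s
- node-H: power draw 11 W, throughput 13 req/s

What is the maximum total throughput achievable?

40

Treat it as a binary knapsack problem.
Allowing fractional choices, the relaxed optimum would be about 42.4, but servers are indivisible.
node-J + node-K + node-H: power draw 5 + 6 + 11 = 22 ≤ 25, throughput 13 + 10 + 13 = 36.
node-F + node-J + node-K: power draw 12 + 5 + 6 = 23 ≤ 25, throughput 17 + 13 + 10 = 40.
node-J + node-B + node-K: power draw 5 + 12 + 6 = 23 ≤ 25, throughput 13 + 12 + 10 = 35.
Best is node-F, node-J, and node-K with total throughput 40.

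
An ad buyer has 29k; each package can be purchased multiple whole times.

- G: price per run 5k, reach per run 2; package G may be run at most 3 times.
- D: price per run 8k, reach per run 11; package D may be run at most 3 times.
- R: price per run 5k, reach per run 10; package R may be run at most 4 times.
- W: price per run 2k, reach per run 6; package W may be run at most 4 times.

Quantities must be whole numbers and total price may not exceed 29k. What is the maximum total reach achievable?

64

1×D, 3×R, and 3×W: price 29 ≤ 29, reach 1·11 + 3·10 + 3·6 = 59.
4×R and 4×W: price 28 ≤ 29, reach 4·10 + 4·6 = 64.
Best is 64.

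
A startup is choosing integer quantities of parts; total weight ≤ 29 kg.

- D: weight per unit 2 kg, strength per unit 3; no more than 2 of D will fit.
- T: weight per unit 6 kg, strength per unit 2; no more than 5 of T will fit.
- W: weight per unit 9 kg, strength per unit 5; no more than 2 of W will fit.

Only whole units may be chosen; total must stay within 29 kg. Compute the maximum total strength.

18

Take 2×D, 1×T, and 2×W: weight 28 ≤ 29, strength 2·3 + 1·2 + 2·5 = 18.
D has the best ratio (3/2) and is taken to its limit of 2; remaining capacity is filled optimally with the others.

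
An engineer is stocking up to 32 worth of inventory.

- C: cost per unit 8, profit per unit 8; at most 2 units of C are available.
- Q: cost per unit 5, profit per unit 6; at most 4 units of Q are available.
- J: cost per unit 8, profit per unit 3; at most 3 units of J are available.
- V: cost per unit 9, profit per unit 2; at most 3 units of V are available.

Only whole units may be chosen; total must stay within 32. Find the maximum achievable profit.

34

2×C and 3×Q: cost 31 ≤ 32, profit 2·8 + 3·6 = 34.
1×C and 4×Q: cost 28 ≤ 32, profit 1·8 + 4·6 = 32.
Best is 34.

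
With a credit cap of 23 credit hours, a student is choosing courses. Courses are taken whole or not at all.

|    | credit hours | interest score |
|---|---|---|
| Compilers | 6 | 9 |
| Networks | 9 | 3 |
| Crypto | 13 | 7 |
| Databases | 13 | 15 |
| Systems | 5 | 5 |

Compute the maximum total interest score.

This is a 0-1 knapsack instance.
Allowing fractional choices, the relaxed optimum would be about 28.0, but courses are indivisible.
Compilers + Databases: credit hours 6 + 13 = 19 ≤ 23, interest score 9 + 15 = 24.
Databases + Systems: credit hours 13 + 5 = 18 ≤ 23, interest score 15 + 5 = 20.
Best is Compilers and Databases with total interest score 24.

24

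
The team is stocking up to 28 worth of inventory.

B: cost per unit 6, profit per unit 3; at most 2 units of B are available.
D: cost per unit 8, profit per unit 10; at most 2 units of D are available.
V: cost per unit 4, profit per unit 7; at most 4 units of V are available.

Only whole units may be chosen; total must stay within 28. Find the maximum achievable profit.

2×D and 3×V: cost 28 ≤ 28, profit 2·10 + 3·7 = 41.
1×D and 4×V: cost 24 ≤ 28, profit 1·10 + 4·7 = 38.
Best is 41.

41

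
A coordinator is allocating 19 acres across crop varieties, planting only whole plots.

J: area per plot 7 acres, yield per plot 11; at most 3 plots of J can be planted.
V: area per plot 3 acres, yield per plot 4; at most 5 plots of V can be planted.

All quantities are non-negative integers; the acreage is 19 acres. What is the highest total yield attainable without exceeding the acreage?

This is a bounded integer knapsack.
J has the best ratio (11/7); taking only J gives at most 2×11 = 22 (stopped by the area limit).
Mixing does better — 1×J and 4×V: area 19 ≤ 19, yield 1·11 + 4·4 = 27.

27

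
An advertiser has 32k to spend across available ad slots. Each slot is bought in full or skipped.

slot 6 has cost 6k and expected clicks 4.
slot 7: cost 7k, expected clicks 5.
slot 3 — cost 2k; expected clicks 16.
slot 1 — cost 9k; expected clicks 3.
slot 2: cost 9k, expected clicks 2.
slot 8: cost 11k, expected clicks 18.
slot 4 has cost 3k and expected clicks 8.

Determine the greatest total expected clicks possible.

51

Take slot 6, slot 7, slot 3, slot 8, and slot 4: cost 6 + 7 + 2 + 11 + 3 = 29 ≤ 32, expected clicks 4 + 5 + 16 + 18 + 8 = 51.
No other feasible combination does better.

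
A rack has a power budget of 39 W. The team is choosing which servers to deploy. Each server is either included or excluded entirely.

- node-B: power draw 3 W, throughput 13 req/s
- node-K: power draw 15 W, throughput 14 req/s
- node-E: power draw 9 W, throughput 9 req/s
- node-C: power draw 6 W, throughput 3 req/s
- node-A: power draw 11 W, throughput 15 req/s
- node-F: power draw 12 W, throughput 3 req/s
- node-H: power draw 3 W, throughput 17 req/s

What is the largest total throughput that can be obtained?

Allowing fractional choices, the relaxed optimum would be about 66.1, but servers are indivisible.
node-B + node-K + node-C + node-A + node-H: power draw 3 + 15 + 6 + 11 + 3 = 38 ≤ 39, throughput 13 + 14 + 3 + 15 + 17 = 62.
node-B + node-K + node-A + node-H: power draw 3 + 15 + 11 + 3 = 32 ≤ 39, throughput 13 + 14 + 15 + 17 = 59.
Best is node-B, node-K, node-C, node-A, and node-H with total throughput 62.

62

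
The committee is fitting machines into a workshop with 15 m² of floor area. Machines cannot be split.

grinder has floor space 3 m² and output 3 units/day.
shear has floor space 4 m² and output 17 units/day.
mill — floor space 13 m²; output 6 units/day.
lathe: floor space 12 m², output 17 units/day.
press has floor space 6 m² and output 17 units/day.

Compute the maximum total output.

This is a 0-1 knapsack instance.
grinder + shear + press: floor space 3 + 4 + 6 = 13 ≤ 15, output 3 + 17 + 17 = 37.
shear + press: floor space 4 + 6 = 10 ≤ 15, output 17 + 17 = 34.
Best is grinder, shear, and press with total output 37.

37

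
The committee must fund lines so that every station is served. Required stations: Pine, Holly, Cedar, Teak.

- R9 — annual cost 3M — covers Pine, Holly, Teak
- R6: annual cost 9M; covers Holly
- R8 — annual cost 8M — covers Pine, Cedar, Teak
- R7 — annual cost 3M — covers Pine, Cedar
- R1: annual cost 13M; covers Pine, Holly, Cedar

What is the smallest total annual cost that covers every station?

Choose R9 and R7: together they cover Pine, Holly, Cedar, Teak — every station.
Total annual cost: 3 + 3 = 6.
No cover costs less than 6.

6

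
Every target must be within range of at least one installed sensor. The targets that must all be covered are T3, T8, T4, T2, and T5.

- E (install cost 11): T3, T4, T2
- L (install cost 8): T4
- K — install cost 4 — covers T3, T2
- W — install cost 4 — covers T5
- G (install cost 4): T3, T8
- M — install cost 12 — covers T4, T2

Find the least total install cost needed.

The greedy cost-per-new-target heuristic would pick K, W, G, and L for 20, but a cheaper cover exists.
Choose E, W, and G: together they cover T3, T8, T4, T2, T5 — every target.
Total install cost: 11 + 4 + 4 = 19.
No cover costs less than 19.

19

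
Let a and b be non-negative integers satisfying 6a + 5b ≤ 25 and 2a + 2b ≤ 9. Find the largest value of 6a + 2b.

24

(a,b)=(4,0): 6·4+5·0=24≤25, 2·4+2·0=8≤9, objective 24.
(a,b)=(3,1): 6·3+5·1=23≤25, 2·3+2·1=8≤9, objective 20.
Maximum is 24 at (a,b)=(4,0).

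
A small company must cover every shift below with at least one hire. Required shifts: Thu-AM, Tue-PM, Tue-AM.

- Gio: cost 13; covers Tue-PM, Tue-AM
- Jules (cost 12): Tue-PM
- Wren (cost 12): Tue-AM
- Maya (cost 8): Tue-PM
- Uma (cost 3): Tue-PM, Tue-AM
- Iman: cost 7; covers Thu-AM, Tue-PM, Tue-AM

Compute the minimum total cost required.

This is an integer covering problem.
The greedy cost-per-new-shift heuristic would pick Uma and Iman for 10, but a cheaper cover exists.
Iman alone covers Thu-AM, Tue-PM, Tue-AM — every shift.
Total cost: 7.
No cover costs less than 7.

7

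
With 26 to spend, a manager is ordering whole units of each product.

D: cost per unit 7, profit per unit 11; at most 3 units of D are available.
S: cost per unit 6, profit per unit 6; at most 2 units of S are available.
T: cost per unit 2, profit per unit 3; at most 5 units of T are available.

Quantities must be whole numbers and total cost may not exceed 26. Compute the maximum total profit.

39

3×D and 2×T: cost 25 ≤ 26, profit 3·11 + 2·3 = 39.
2×D and 5×T: cost 24 ≤ 26, profit 2·11 + 5·3 = 37.
Best is 39.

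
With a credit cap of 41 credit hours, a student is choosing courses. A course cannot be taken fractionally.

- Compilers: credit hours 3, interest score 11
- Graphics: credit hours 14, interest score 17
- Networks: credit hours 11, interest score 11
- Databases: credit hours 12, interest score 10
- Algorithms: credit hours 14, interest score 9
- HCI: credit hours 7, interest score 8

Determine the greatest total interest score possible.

49

Compilers + Graphics + Networks + HCI: credit hours 3 + 14 + 11 + 7 = 35 ≤ 41, interest score 11 + 17 + 11 + 8 = 47.
Compilers + Graphics + Networks + Databases: credit hours 3 + 14 + 11 + 12 = 40 ≤ 41, interest score 11 + 17 + 11 + 10 = 49.
Best is Compilers, Graphics, Networks, and Databases with total interest score 49.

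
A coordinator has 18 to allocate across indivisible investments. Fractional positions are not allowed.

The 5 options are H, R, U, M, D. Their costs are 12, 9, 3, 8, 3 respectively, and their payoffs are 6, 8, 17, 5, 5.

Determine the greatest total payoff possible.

30

U + M + D: cost 3 + 8 + 3 = 14 ≤ 18, payoff 17 + 5 + 5 = 27.
H + U + D: cost 12 + 3 + 3 = 18 ≤ 18, payoff 6 + 17 + 5 = 28.
R + U + D: cost 9 + 3 + 3 = 15 ≤ 18, payoff 8 + 17 + 5 = 30.
Best is R, U, and D with total payoff 30.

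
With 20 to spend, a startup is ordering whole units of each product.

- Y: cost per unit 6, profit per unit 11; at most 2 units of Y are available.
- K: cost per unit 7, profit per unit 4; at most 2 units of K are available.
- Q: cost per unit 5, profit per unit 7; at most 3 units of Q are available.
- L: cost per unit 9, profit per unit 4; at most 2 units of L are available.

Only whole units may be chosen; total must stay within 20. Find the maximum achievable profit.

29

Y has the best ratio (11/6); taking only Y gives at most 2×11 = 22 (stopped by the supply cap of 2).
Mixing does better — 2×Y and 1×Q: cost 17 ≤ 20, profit 2·11 + 1·7 = 29.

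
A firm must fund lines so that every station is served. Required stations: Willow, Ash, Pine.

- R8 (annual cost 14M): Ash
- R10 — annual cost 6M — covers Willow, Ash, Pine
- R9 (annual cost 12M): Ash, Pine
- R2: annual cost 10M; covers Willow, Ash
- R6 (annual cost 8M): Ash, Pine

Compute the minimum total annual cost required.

This is a weighted set-cover instance.
R10 alone covers Willow, Ash, Pine — every station.
Total annual cost: 6.
No cover costs less than 6.

6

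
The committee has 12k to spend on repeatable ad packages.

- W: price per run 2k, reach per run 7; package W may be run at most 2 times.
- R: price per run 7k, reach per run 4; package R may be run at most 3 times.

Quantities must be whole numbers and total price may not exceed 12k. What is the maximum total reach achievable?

W has the best ratio (7/2); taking only W gives at most 2×7 = 14 (stopped by the supply cap of 2).
Mixing does better — 2×W and 1×R: price 11 ≤ 12, reach 2·7 + 1·4 = 18.

18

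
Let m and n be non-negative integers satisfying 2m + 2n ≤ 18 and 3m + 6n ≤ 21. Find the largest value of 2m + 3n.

(m,n)=(7,0): 2·7+2·0=14≤18, 3·7+6·0=21≤21, objective 14.
(m,n)=(6,0): 2·6+2·0=12≤18, 3·6+6·0=18≤21, objective 12.
No feasible integer point exceeds 14.

14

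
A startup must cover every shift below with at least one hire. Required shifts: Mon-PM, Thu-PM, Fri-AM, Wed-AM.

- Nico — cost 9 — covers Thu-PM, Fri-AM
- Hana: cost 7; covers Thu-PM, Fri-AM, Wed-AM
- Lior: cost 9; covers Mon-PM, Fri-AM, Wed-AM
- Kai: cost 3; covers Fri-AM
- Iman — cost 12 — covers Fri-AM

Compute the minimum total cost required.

16

This is a weighted set-cover instance.
Choose Hana and Lior: together they cover Mon-PM, Thu-PM, Fri-AM, Wed-AM — every shift.
Total cost: 7 + 9 = 16.
No cover costs less than 16.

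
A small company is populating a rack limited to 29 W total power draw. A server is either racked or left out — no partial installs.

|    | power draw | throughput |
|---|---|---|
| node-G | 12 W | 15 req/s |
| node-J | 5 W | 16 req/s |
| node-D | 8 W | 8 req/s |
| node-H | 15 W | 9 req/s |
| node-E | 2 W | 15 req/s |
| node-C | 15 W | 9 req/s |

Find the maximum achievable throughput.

54

Allowing fractional choices, the relaxed optimum would be about 55.2, but servers are indivisible.
node-G + node-J + node-D + node-E: power draw 12 + 5 + 8 + 2 = 27 ≤ 29, throughput 15 + 16 + 8 + 15 = 54.
node-J + node-H + node-E: power draw 5 + 15 + 2 = 22 ≤ 29, throughput 16 + 9 + 15 = 40.
node-G + node-J + node-E: power draw 12 + 5 + 2 = 19 ≤ 29, throughput 15 + 16 + 15 = 46.
Best is node-G, node-J, node-D, and node-E with total throughput 54.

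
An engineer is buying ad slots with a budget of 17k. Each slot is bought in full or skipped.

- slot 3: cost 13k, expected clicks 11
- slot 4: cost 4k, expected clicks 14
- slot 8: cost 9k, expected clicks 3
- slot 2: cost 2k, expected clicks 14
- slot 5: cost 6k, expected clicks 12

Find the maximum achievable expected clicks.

Allowing fractional choices, the relaxed optimum would be about 44.2, but ad slots are indivisible.
slot 4 + slot 2 + slot 5: cost 4 + 2 + 6 = 12 ≤ 17, expected clicks 14 + 14 + 12 = 40.
slot 8 + slot 2 + slot 5: cost 9 + 2 + 6 = 17 ≤ 17, expected clicks 3 + 14 + 12 = 29.
slot 4 + slot 8 + slot 2: cost 4 + 9 + 2 = 15 ≤ 17, expected clicks 14 + 3 + 14 = 31.
Best is slot 4, slot 2, and slot 5 with total expected clicks 40.

40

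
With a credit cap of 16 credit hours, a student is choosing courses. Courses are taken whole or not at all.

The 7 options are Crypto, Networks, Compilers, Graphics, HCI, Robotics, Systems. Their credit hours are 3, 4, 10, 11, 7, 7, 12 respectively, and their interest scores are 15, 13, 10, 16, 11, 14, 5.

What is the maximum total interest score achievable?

Crypto + Networks + Robotics: credit hours 3 + 4 + 7 = 14 ≤ 16, interest score 15 + 13 + 14 = 42.
Crypto + Networks + HCI: credit hours 3 + 4 + 7 = 14 ≤ 16, interest score 15 + 13 + 11 = 39.
Crypto + Graphics: credit hours 3 + 11 = 14 ≤ 16, interest score 15 + 16 = 31.
Best is Crypto, Networks, and Robotics with total interest score 42.

42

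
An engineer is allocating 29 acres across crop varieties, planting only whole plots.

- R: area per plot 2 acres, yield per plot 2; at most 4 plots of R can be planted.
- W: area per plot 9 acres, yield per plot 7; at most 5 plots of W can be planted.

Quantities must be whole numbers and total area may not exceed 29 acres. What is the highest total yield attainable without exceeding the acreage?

23

R has the best ratio (2/2); taking only R gives at most 4×2 = 8 (stopped by the supply cap of 4).
Mixing does better — 1×R and 3×W: area 29 ≤ 29, yield 1·2 + 3·7 = 23.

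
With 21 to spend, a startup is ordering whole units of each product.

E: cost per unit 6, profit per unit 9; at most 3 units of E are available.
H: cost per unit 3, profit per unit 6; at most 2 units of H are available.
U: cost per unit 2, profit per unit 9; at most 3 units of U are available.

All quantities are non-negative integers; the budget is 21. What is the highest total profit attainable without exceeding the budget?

U has the best ratio (9/2); taking only U gives at most 3×9 = 27 (stopped by the supply cap of 3).
Mixing does better — 2×E, 1×H, and 3×U: cost 21 ≤ 21, profit 2·9 + 1·6 + 3·9 = 51.

51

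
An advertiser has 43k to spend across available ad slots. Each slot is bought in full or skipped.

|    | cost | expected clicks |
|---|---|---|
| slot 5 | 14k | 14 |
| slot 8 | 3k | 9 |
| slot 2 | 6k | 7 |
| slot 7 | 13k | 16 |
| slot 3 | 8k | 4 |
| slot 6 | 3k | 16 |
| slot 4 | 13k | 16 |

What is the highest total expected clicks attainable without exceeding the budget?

64

slot 8 + slot 2 + slot 7 + slot 6 + slot 4: cost 3 + 6 + 13 + 3 + 13 = 38 ≤ 43, expected clicks 9 + 7 + 16 + 16 + 16 = 64.
slot 5 + slot 8 + slot 2 + slot 7 + slot 6: cost 14 + 3 + 6 + 13 + 3 = 39 ≤ 43, expected clicks 14 + 9 + 7 + 16 + 16 = 62.
slot 5 + slot 8 + slot 2 + slot 6 + slot 4: cost 14 + 3 + 6 + 3 + 13 = 39 ≤ 43, expected clicks 14 + 9 + 7 + 16 + 16 = 62.
Best is slot 8, slot 2, slot 7, slot 6, and slot 4 with total expected clicks 64.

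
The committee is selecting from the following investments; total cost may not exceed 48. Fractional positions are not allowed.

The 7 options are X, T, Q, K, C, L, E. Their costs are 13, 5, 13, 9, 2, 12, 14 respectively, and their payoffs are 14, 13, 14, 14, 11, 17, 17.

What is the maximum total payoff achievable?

Allowing fractional choices, the relaxed optimum would be about 78.5, but investments are indivisible.
T + K + C + L + E: cost 5 + 9 + 2 + 12 + 14 = 42 ≤ 48, payoff 13 + 14 + 11 + 17 + 17 = 72.
T + Q + C + L + E: cost 5 + 13 + 2 + 12 + 14 = 46 ≤ 48, payoff 13 + 14 + 11 + 17 + 17 = 72.
X + T + C + L + E: cost 13 + 5 + 2 + 12 + 14 = 46 ≤ 48, payoff 14 + 13 + 11 + 17 + 17 = 72.
The maximum payoff is 72; one optimal choice is T, K, C, L, and E.

72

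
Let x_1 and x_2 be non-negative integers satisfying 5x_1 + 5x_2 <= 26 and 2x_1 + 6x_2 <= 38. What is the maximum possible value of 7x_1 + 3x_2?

Relaxing integrality, the LP optimum is 36.40 at (x_1,x_2) = (5.2, 0), which is not an integer point.
(x_1,x_2)=(5,0): 5·5+5·0=25≤26, 2·5+6·0=10≤38, objective 35.
(x_1,x_2)=(4,1): 5·4+5·1=25≤26, 2·4+6·1=14≤38, objective 31.
(x_1,x_2)=(4,0): 5·4+5·0=20≤26, 2·4+6·0=8≤38, objective 28.
Maximum is 35 at (x_1,x_2)=(5,0).

35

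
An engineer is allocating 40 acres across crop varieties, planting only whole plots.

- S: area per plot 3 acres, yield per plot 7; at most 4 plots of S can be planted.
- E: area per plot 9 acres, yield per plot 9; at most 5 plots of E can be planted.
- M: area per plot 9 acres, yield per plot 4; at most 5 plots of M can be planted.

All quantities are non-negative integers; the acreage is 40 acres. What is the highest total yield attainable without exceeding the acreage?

55

This is a bounded integer knapsack.
Take 4×S and 3×E: area 39 ≤ 40, yield 4·7 + 3·9 = 55.
S has the best ratio (7/3) and is taken to its limit of 4; remaining capacity is filled optimally with the others.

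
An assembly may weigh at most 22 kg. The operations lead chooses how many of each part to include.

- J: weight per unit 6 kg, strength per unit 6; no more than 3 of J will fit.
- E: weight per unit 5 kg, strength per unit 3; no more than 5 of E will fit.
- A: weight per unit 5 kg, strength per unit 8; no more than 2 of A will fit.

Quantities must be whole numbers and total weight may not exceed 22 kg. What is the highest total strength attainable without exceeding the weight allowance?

28

This is a bounded integer knapsack.
1×J, 1×E, and 2×A: weight 21 ≤ 22, strength 1·6 + 1·3 + 2·8 = 25.
2×J and 2×A: weight 22 ≤ 22, strength 2·6 + 2·8 = 28.
Best is 28.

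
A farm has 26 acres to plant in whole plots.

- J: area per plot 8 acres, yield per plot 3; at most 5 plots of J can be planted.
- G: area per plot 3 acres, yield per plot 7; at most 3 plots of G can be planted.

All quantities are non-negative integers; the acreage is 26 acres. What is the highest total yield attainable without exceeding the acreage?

27

2×J and 3×G: area 25 ≤ 26, yield 2·3 + 3·7 = 27.
1×J and 3×G: area 17 ≤ 26, yield 1·3 + 3·7 = 24.
Best is 27.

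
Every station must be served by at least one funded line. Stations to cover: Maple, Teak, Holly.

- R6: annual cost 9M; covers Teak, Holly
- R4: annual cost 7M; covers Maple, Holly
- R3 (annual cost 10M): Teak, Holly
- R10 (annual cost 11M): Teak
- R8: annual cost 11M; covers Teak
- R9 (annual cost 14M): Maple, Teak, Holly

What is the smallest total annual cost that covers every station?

R9 alone covers Maple, Teak, Holly — every station.
Total annual cost: 14.

14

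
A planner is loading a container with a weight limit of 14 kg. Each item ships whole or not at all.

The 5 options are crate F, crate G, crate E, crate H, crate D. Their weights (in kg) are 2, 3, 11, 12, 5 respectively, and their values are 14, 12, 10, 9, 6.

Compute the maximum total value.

Treat it as a binary knapsack problem.
crate F + crate G + crate D: weight 2 + 3 + 5 = 10 ≤ 14, value 14 + 12 + 6 = 32.
crate F + crate G: weight 2 + 3 = 5 ≤ 14, value 14 + 12 = 26.
crate F + crate E: weight 2 + 11 = 13 ≤ 14, value 14 + 10 = 24.
Best is crate F, crate G, and crate D with total value 32.

32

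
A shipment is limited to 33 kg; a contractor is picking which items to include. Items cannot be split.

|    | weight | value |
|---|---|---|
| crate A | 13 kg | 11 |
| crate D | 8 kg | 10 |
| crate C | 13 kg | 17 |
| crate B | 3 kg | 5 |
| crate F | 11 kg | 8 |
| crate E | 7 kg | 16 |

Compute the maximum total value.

Allowing fractional choices, the relaxed optimum would be about 49.7, but items are indivisible.
crate D + crate C + crate B + crate E: weight 8 + 13 + 3 + 7 = 31 ≤ 33, value 10 + 17 + 5 + 16 = 48.
crate D + crate C + crate E: weight 8 + 13 + 7 = 28 ≤ 33, value 10 + 17 + 16 = 43.
crate A + crate C + crate E: weight 13 + 13 + 7 = 33 ≤ 33, value 11 + 17 + 16 = 44.
Best is crate D, crate C, crate B, and crate E with total value 48.

48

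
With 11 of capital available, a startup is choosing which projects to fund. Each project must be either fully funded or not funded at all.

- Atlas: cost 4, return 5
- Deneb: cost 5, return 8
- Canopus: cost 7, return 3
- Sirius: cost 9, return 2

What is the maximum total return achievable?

13

This is an integer program with binary decision variables.
Deneb: cost 5 ≤ 11, return 8.
Atlas + Deneb: cost 4 + 5 = 9 ≤ 11, return 5 + 8 = 13.
Atlas + Canopus: cost 4 + 7 = 11 ≤ 11, return 5 + 3 = 8.
Best is Atlas and Deneb with total return 13.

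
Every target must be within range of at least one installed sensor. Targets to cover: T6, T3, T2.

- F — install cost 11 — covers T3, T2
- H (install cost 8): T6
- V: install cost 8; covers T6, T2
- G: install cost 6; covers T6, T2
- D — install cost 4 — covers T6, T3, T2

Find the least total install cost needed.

4

D alone covers T6, T3, T2 — every target.
Total install cost: 4.
No cover costs less than 4.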